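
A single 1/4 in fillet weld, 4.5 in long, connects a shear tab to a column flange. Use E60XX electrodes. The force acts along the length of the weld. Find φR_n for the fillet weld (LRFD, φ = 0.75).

E60XX → F_EXX = 60 ksi.
Effective throat t_e = 0.707 × 0.25 = 0.1767 in.
Total length L = 4.5 in; A_we = 0.1767 × 4.5 = 0.7954 in².
F_nw = 0.6 F_EXX = 0.6 × 60 = 36 ksi.
φR_n = 0.75 × 36 × 0.7954 = 21.48 kips.

φR_n ≈ 21.5 kips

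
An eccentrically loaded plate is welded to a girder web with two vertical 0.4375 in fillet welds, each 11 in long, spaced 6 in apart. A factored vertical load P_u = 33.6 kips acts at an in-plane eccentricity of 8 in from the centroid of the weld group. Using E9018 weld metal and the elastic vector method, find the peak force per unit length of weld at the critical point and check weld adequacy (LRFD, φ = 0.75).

f_max ≈ 4.93 kip/in; adequate

E90XX → F_EXX = 90 ksi.
Total weld length L_w = 22 in. Treat welds as unit-width lines.
Polar moment about centroid: J = 2[d³/12 + d(b/2)²] = 2[11³/12 + 11×3²] = 419.8 in³.
Direct shear f_v = P/L_w = 33.6 / 22 = 1.527 kip/in (vertical).
Torsion M = P·e = 33.6 × 8 = 268.8 kip·in.
Critical point at (x, y) = (3, 5.5) from centroid. f_tx = M·y/J = 3.521 kip/in; f_ty = M·x/J = 1.921 kip/in.
Resultant f_max = √[f_tx² + (f_v + f_ty)²] = √[3.521² + (1.527 + 1.921)²] = 4.928 kip/in.
Capacity per unit length: φr_n = 0.75 × 0.6 × 90 × (0.707 × 0.4375) = 12.53 kip/in.
4.928 ≤ 12.53 → adequate.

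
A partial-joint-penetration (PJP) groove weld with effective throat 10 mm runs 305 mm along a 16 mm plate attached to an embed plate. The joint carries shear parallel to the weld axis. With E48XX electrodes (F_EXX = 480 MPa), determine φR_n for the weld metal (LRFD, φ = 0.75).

φR_n ≈ 659 kN

Effective throat (given) t_e = 10 mm.
A_we = 10 × 305 = 3050 mm².
F_nw = 0.6 F_EXX = 288 MPa.
φR_n = 0.75 × 288 × 3050 × 10⁻³ = 658.8 kN.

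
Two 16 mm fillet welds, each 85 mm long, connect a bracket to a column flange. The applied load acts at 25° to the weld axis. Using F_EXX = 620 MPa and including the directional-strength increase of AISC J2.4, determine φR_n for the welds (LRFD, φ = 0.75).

t_e = 0.707 × 16 = 11.31 mm; A_we = 11.31 × 170 = 1923 mm².
Directional factor: 1.0 + 0.5 sin^1.5(25°) = 1.137.
F_nw = 0.6 × 620 × 1.137 = 423.1 MPa.
φR_n = 0.75 × 423.1 × 1923 × 10⁻³ = 610.2 kN.

φR_n ≈ 610 kN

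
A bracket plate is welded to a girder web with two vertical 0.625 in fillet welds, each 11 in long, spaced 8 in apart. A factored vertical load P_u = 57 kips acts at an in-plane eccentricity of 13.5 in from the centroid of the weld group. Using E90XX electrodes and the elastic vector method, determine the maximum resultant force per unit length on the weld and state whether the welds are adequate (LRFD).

f_max ≈ 10.8 kip/in; adequate

E90XX → F_EXX = 90 ksi.
Total weld length L_w = 22 in. Treat welds as unit-width lines.
Polar moment about centroid: J = 2[d³/12 + d(b/2)²] = 2[11³/12 + 11×4²] = 573.8 in³.
Direct shear f_v = P/L_w = 57 / 22 = 2.591 kip/in (vertical).
Torsion M = P·e = 57 × 13.5 = 769.5 kip·in.
Critical point at (x, y) = (4, 5.5) from centroid. f_tx = M·y/J = 7.375 kip/in; f_ty = M·x/J = 5.364 kip/in.
Resultant f_max = √[f_tx² + (f_v + f_ty)²] = √[7.375² + (2.591 + 5.364)²] = 10.85 kip/in.
Capacity per unit length: φr_n = 0.75 × 0.6 × 90 × (0.707 × 0.625) = 17.9 kip/in.
10.85 ≤ 17.9 → adequate.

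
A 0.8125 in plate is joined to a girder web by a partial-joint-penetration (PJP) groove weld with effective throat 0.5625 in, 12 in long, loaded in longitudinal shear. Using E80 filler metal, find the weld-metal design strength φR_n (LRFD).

φR_n ≈ 243 kips

E80XX → F_EXX = 80 ksi.
Effective throat (given) t_e = 0.5625 in.
A_we = 0.5625 × 12 = 6.75 in².
F_nw = 0.6 F_EXX = 48 ksi.
φR_n = 0.75 × 48 × 6.75 = 243 kips.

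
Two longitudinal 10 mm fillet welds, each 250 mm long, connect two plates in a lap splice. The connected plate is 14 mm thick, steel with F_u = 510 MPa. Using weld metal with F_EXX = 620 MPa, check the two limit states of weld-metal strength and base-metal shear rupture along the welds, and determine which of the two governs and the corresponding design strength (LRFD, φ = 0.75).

φR_n ≈ 986 kN (weld metal governs)

t_e = 0.707 × 10 = 7.07 mm; L = 500 mm.
Weld metal: φR_n = 0.75 × 0.6 × 620 × 7.07 × 500 × 10⁻³ = 986.3 kN.
Base metal (shear rupture): φR_n = 0.75 × 0.6 × 510 × 14 × 500 × 10⁻³ = 1606 kN.
Governing: weld metal.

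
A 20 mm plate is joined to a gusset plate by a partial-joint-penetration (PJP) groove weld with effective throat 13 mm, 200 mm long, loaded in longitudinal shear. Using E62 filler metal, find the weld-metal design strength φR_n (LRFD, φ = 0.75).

φR_n ≈ 725 kN

E62XX → F_EXX = 620 MPa.
Effective throat (given) t_e = 13 mm.
A_we = 13 × 200 = 2600 mm².
F_nw = 0.6 F_EXX = 372 MPa.
φR_n = 0.75 × 372 × 2600 × 10⁻³ = 725.4 kN.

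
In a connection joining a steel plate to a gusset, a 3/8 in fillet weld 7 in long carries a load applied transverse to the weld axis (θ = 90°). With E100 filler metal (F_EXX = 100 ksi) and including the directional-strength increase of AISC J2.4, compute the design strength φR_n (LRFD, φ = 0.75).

t_e = 0.707 × 0.375 = 0.2651 in; A_we = 0.2651 × 7 = 1.856 in².
Directional factor: 1.0 + 0.5 sin^1.5(90°) = 1.5.
F_nw = 0.6 × 100 × 1.5 = 90 ksi.
φR_n = 0.75 × 90 × 1.856 = 125.3 kips.

φR_n ≈ 125 kips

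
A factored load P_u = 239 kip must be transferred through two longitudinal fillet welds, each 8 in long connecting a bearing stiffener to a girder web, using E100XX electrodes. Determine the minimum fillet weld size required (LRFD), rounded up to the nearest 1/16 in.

w = 1/2 in

E100XX → F_EXX = 100 ksi.
Total weld length L = 16 in.
Required throat t_e = P_u / (φ × 0.6 F_EXX × L) = 239 / (0.75 × 0.6 × 100 × 16) = 0.3319 in.
Required leg w = t_e / 0.707 = 0.4695 in → use 1/2 in.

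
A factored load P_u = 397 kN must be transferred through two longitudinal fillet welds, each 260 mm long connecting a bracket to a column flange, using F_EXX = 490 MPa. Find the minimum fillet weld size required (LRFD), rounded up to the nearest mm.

w = 5 mm

Total weld length L = 520 mm.
Required throat t_e = P_u / (φ × 0.6 F_EXX × L) = 397 / (0.75 × 0.6 × 490 × 520 × 10⁻³) = 3.462 mm.
Required leg w = t_e / 0.707 = 4.897 mm → use 5 mm.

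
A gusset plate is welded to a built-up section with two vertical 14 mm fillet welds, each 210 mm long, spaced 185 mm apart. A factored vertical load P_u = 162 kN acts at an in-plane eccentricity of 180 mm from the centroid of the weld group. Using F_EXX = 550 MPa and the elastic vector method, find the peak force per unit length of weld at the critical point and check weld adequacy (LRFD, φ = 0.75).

f_max ≈ 1090 N/mm; adequate

Total weld length L_w = 420 mm. Treat welds as unit-width lines.
Polar moment about centroid: J = 2[d³/12 + d(b/2)²] = 2[210³/12 + 210×92.5²] = 5137000 mm³.
Direct shear f_v = P/L_w = 162×10³ / 420 = 385.7 N/mm (vertical).
Torsion M = P·e = 162×10³ × 180 = 29160000 N·mm.
Critical point at (x, y) = (92.5, 105) from centroid. f_tx = M·y/J = 596 N/mm; f_ty = M·x/J = 525.1 N/mm.
Resultant f_max = √[f_tx² + (f_v + f_ty)²] = √[596² + (385.7 + 525.1)²] = 1088 N/mm.
Capacity per unit length: φr_n = 0.75 × 0.6 × 550 × (0.707 × 14) = 2450 N/mm.
1088 ≤ 2450 → adequate.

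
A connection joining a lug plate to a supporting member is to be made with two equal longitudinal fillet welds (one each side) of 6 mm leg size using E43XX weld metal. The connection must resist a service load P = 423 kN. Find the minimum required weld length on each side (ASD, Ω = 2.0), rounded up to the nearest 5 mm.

E43XX → F_EXX = 430 MPa.
Throat t_e = 0.707 × 6 = 4.242 mm.
r_n/Ω = (0.6 × 430 × 4.242) / 2.0 = 547.2 N/mm = 0.5472 kN/mm.
L_req = P / (r_n/Ω) = 423 / 0.5472 = 773 mm total.
Per side: 773 / 2 = 386.5 mm.
Round up → use L = 390 mm on each side.

L = 390 mm on each side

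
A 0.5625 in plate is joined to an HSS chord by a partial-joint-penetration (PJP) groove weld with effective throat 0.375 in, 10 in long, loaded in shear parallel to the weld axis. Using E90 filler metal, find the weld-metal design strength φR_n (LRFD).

φR_n ≈ 152 kip

E90XX → F_EXX = 90 ksi.
Effective throat (given) t_e = 0.375 in.
A_we = 0.375 × 10 = 3.75 in².
F_nw = 0.6 F_EXX = 54 ksi.
φR_n = 0.75 × 54 × 3.75 = 151.9 kip.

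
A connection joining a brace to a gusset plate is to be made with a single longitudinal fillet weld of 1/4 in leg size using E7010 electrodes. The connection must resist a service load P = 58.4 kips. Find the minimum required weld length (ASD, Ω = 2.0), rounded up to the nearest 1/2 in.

L = 16 in

E70XX → F_EXX = 70 ksi.
Throat t_e = 0.707 × 0.25 = 0.1767 in.
r_n/Ω = (0.6 × 70 × 0.1767) / 2.0 = 3.712 kip/in.
L_req = P / (r_n/Ω) = 58.4 / 3.712 = 15.73 in total.
Round up → use L = 16 in.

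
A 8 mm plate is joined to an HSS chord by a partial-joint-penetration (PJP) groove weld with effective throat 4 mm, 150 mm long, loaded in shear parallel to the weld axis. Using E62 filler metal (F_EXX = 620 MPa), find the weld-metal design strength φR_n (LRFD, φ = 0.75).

Effective throat (given) t_e = 4 mm.
A_we = 4 × 150 = 600 mm².
F_nw = 0.6 F_EXX = 372 MPa.
φR_n = 0.75 × 372 × 600 × 10⁻³ = 167.4 kN.

φR_n ≈ 167 kN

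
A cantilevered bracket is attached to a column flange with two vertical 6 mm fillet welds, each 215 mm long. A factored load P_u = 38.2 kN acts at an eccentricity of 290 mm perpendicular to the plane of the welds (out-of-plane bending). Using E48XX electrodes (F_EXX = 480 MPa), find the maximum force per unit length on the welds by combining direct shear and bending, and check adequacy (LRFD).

f_max ≈ 724 N/mm; adequate

L_w = 2 × 215 = 430 mm; section modulus (unit throat) S = 2 × L²/6 = 15410 mm².
Direct shear f_v = P/L_w = 38.2×10³/430 = 88.84 N/mm.
Moment M = P × e = 38.2×10³ × 290 = 11078000 N·mm; bending f_b = M/S = 719 N/mm.
f_max = √(f_v² + f_b²) = √(88.84² + 719²) = 724.4 N/mm.
φr_n = 0.75 × 0.6 × 480 × (0.707 × 6) = 916.3 N/mm → adequate.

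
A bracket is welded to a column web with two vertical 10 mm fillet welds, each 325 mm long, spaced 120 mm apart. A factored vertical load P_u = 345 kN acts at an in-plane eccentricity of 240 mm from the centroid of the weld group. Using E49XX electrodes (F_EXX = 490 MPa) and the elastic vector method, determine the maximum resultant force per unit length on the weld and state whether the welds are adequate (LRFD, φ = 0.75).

f_max ≈ 2030 N/mm; NOT adequate

Total weld length L_w = 650 mm. Treat welds as unit-width lines.
Polar moment about centroid: J = 2[d³/12 + d(b/2)²] = 2[325³/12 + 325×60²] = 8061000 mm³.
Direct shear f_v = P/L_w = 345×10³ / 650 = 530.8 N/mm (vertical).
Torsion M = P·e = 345×10³ × 240 = 82800000 N·mm.
Critical point at (x, y) = (60, 162.5) from centroid. f_tx = M·y/J = 1669 N/mm; f_ty = M·x/J = 616.3 N/mm.
Resultant f_max = √[f_tx² + (f_v + f_ty)²] = √[1669² + (530.8 + 616.3)²] = 2025 N/mm.
Capacity per unit length: φr_n = 0.75 × 0.6 × 490 × (0.707 × 10) = 1559 N/mm.
2025 > 1559 → NOT adequate.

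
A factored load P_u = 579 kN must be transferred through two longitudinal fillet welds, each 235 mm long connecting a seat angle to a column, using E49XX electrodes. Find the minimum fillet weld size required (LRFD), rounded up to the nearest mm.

E49XX → F_EXX = 490 MPa.
Total weld length L = 470 mm.
Required throat t_e = P_u / (φ × 0.6 F_EXX × L) = 579 / (0.75 × 0.6 × 490 × 470 × 10⁻³) = 5.587 mm.
Required leg w = t_e / 0.707 = 7.902 mm → use 8 mm.

w = 8 mm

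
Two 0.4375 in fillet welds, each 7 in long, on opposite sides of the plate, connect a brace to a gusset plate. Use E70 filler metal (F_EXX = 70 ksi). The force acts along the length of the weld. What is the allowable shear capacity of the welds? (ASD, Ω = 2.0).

R_n/Ω ≈ 90.9 kip

Effective throat t_e = 0.707 × 0.4375 = 0.3093 in.
Total length L = 14 in; A_we = 0.3093 × 14 = 4.33 in².
F_nw = 0.6 F_EXX = 0.6 × 70 = 42 ksi.
R_n = 42 × 4.33 = 181.9 kip; R_n/Ω = 181.9/2.0 = 90.94 kip.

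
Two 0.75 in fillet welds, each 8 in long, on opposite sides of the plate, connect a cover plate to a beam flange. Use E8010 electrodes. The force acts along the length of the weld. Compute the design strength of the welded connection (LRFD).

E80XX → F_EXX = 80 ksi.
Effective throat t_e = 0.707 × 0.75 = 0.5302 in.
Total length L = 16 in; A_we = 0.5302 × 16 = 8.484 in².
F_nw = 0.6 F_EXX = 0.6 × 80 = 48 ksi.
φR_n = 0.75 × 48 × 8.484 = 305.4 kips.

φR_n ≈ 305 kips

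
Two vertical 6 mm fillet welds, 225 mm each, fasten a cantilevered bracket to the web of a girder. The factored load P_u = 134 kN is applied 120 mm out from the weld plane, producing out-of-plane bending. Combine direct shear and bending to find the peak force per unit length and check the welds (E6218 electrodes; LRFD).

f_max ≈ 998 N/mm; adequate

E62XX → F_EXX = 620 MPa.
L_w = 2 × 225 = 450 mm; section modulus (unit throat) S = 2 × L²/6 = 16880 mm².
Direct shear f_v = P/L_w = 134×10³/450 = 297.8 N/mm.
Moment M = P × e = 134×10³ × 120 = 16080000 N·mm; bending f_b = M/S = 952.9 N/mm.
f_max = √(f_v² + f_b²) = √(297.8² + 952.9²) = 998.3 N/mm.
φr_n = 0.75 × 0.6 × 620 × (0.707 × 6) = 1184 N/mm → adequate.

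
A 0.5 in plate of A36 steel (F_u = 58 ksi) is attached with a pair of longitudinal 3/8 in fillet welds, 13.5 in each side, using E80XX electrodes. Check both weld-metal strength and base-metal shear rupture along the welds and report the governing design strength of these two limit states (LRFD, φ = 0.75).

E80XX → F_EXX = 80 ksi.
t_e = 0.707 × 0.375 = 0.2651 in; L = 27 in.
Weld metal: φR_n = 0.75 × 0.6 × 80 × 0.2651 × 27 = 257.7 kips.
Base metal (shear rupture): φR_n = 0.75 × 0.6 × 58 × 0.5 × 27 = 352.3 kips.
Governing: weld metal.

φR_n ≈ 258 kips (weld metal governs)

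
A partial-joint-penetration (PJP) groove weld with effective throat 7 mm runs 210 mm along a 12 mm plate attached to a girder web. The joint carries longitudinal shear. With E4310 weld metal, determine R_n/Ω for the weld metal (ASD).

E43XX → F_EXX = 430 MPa.
Effective throat (given) t_e = 7 mm.
A_we = 7 × 210 = 1470 mm².
F_nw = 0.6 F_EXX = 258 MPa.
R_n/Ω = (258 × 1470) / 2.0 × 10⁻³ = 189.6 kN.

R_n/Ω ≈ 190 kN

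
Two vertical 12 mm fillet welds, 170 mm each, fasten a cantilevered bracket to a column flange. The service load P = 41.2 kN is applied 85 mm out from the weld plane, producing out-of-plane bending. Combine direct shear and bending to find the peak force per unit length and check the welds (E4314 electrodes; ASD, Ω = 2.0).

f_max ≈ 383 N/mm; adequate

E43XX → F_EXX = 430 MPa.
L_w = 2 × 170 = 340 mm; section modulus (unit throat) S = 2 × L²/6 = 9633 mm².
Direct shear f_v = P/L_w = 41.2×10³/340 = 121.2 N/mm.
Moment M = P × e = 41.2×10³ × 85 = 3502000 N·mm; bending f_b = M/S = 363.5 N/mm.
f_max = √(f_v² + f_b²) = √(121.2² + 363.5²) = 383.2 N/mm.
r_n/Ω = (1/2.0) × 0.6 × 430 × (0.707 × 12) = 1094 N/mm → adequate.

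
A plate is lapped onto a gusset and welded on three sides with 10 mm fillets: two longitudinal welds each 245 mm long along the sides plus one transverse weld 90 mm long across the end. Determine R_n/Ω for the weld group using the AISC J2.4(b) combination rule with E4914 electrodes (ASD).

R_n/Ω ≈ 603 kN

E49XX → F_EXX = 490 MPa.
t_e = 0.707 × 10 = 7.07 mm.
R_nwl = 0.6 × 490 × 7.07 × 490 × 10⁻³ = 1019 kN (longitudinal, 2 welds).
R_nwt = 0.6 × 490 × 7.07 × 90 × 10⁻³ = 187.1 kN (transverse, base value).
(i) R_nwl + R_nwt = 1206 kN; (ii) 0.85 R_nwl + 1.5 R_nwt = 1146 kN.
R_n = max = 1206 kN [governs: (i)]; R_n/Ω = 602.8 kN.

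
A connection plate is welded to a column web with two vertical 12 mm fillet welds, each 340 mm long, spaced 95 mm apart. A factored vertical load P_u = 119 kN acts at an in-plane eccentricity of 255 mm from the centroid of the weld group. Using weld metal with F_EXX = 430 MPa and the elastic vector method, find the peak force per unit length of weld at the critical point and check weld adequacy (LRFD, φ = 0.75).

f_max ≈ 729 N/mm; adequate

Total weld length L_w = 680 mm. Treat welds as unit-width lines.
Polar moment about centroid: J = 2[d³/12 + d(b/2)²] = 2[340³/12 + 340×47.5²] = 8085000 mm³.
Direct shear f_v = P/L_w = 119×10³ / 680 = 175 N/mm (vertical).
Torsion M = P·e = 119×10³ × 255 = 30345000 N·mm.
Critical point at (x, y) = (47.5, 170) from centroid. f_tx = M·y/J = 638.1 N/mm; f_ty = M·x/J = 178.3 N/mm.
Resultant f_max = √[f_tx² + (f_v + f_ty)²] = √[638.1² + (175 + 178.3)²] = 729.3 N/mm.
Capacity per unit length: φr_n = 0.75 × 0.6 × 430 × (0.707 × 12) = 1642 N/mm.
729.3 ≤ 1642 → adequate.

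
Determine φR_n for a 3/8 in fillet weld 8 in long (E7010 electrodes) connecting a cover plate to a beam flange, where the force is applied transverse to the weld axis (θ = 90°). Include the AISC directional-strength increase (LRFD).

φR_n ≈ 100 kip

E70XX → F_EXX = 70 ksi.
t_e = 0.707 × 0.375 = 0.2651 in; A_we = 0.2651 × 8 = 2.121 in².
Directional factor: 1.0 + 0.5 sin^1.5(90°) = 1.5.
F_nw = 0.6 × 70 × 1.5 = 63 ksi.
φR_n = 0.75 × 63 × 2.121 = 100.2 kip.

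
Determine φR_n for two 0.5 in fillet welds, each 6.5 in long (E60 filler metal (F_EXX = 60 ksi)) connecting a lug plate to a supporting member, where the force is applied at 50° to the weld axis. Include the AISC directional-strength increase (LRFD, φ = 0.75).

φR_n ≈ 166 kip

t_e = 0.707 × 0.5 = 0.3535 in; A_we = 0.3535 × 13 = 4.595 in².
Directional factor: 1.0 + 0.5 sin^1.5(50°) = 1.335.
F_nw = 0.6 × 60 × 1.335 = 48.07 ksi.
φR_n = 0.75 × 48.07 × 4.595 = 165.7 kip.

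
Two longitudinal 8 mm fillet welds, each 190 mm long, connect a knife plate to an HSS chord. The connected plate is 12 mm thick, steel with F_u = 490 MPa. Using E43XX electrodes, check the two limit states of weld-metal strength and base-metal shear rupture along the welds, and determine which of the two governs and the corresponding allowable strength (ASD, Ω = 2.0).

E43XX → F_EXX = 430 MPa.
t_e = 0.707 × 8 = 5.656 mm; L = 380 mm.
Weld metal: R_n/Ω = (1/2.0) × 0.6 × 430 × 5.656 × 380 × 10⁻³ = 277.3 kN.
Base metal (shear rupture): R_n/Ω = (1/2.0) × 0.6 × 490 × 12 × 380 × 10⁻³ = 670.3 kN.
Governing: weld metal.

R_n/Ω ≈ 277 kN (weld metal governs)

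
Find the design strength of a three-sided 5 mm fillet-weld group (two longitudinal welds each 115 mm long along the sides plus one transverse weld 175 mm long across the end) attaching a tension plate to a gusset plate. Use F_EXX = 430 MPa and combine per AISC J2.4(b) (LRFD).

t_e = 0.707 × 5 = 3.535 mm.
R_nwl = 0.6 × 430 × 3.535 × 230 × 10⁻³ = 209.8 kN (longitudinal, 2 welds).
R_nwt = 0.6 × 430 × 3.535 × 175 × 10⁻³ = 159.6 kN (transverse, base value).
(i) R_nwl + R_nwt = 369.4 kN; (ii) 0.85 R_nwl + 1.5 R_nwt = 417.7 kN.
R_n = max = 417.7 kN [governs: (ii)]; φR_n = 313.3 kN.

φR_n ≈ 313 kN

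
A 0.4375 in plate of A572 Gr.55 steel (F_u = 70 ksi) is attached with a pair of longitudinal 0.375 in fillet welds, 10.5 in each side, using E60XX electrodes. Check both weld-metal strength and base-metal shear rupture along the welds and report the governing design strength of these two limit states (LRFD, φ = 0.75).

φR_n ≈ 150 kips (weld metal governs)

E60XX → F_EXX = 60 ksi.
t_e = 0.707 × 0.375 = 0.2651 in; L = 21 in.
Weld metal: φR_n = 0.75 × 0.6 × 60 × 0.2651 × 21 = 150.3 kips.
Base metal (shear rupture): φR_n = 0.75 × 0.6 × 70 × 0.4375 × 21 = 289.4 kips.
Governing: weld metal.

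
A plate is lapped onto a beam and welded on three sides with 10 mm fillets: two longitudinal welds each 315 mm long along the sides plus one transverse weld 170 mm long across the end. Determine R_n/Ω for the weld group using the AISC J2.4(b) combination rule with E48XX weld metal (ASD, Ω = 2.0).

R_n/Ω ≈ 814 kN

E48XX → F_EXX = 480 MPa.
t_e = 0.707 × 10 = 7.07 mm.
R_nwl = 0.6 × 480 × 7.07 × 630 × 10⁻³ = 1283 kN (longitudinal, 2 welds).
R_nwt = 0.6 × 480 × 7.07 × 170 × 10⁻³ = 346.1 kN (transverse, base value).
(i) R_nwl + R_nwt = 1629 kN; (ii) 0.85 R_nwl + 1.5 R_nwt = 1610 kN.
R_n = max = 1629 kN [governs: (i)]; R_n/Ω = 814.5 kN.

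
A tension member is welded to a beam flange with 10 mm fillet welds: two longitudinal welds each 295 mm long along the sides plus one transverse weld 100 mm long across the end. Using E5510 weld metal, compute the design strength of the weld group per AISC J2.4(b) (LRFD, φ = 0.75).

E55XX → F_EXX = 550 MPa.
t_e = 0.707 × 10 = 7.07 mm.
R_nwl = 0.6 × 550 × 7.07 × 590 × 10⁻³ = 1377 kN (longitudinal, 2 welds).
R_nwt = 0.6 × 550 × 7.07 × 100 × 10⁻³ = 233.3 kN (transverse, base value).
(i) R_nwl + R_nwt = 1610 kN; (ii) 0.85 R_nwl + 1.5 R_nwt = 1520 kN.
R_n = max = 1610 kN [governs: (i)]; φR_n = 1207 kN.

φR_n ≈ 1210 kN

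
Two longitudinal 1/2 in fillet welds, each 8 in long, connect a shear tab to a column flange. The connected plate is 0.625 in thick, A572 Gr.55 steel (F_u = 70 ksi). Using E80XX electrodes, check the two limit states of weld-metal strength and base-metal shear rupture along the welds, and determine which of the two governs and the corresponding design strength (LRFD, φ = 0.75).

E80XX → F_EXX = 80 ksi.
t_e = 0.707 × 0.5 = 0.3535 in; L = 16 in.
Weld metal: φR_n = 0.75 × 0.6 × 80 × 0.3535 × 16 = 203.6 kip.
Base metal (shear rupture): φR_n = 0.75 × 0.6 × 70 × 0.625 × 16 = 315 kip.
Governing: weld metal.

φR_n ≈ 204 kip (weld metal governs)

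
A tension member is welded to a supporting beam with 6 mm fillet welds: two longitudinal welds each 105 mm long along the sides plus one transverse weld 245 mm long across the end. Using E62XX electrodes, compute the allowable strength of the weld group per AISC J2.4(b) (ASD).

R_n/Ω ≈ 431 kN

E62XX → F_EXX = 620 MPa.
t_e = 0.707 × 6 = 4.242 mm.
R_nwl = 0.6 × 620 × 4.242 × 210 × 10⁻³ = 331.4 kN (longitudinal, 2 welds).
R_nwt = 0.6 × 620 × 4.242 × 245 × 10⁻³ = 386.6 kN (transverse, base value).
(i) R_nwl + R_nwt = 718 kN; (ii) 0.85 R_nwl + 1.5 R_nwt = 861.6 kN.
R_n = max = 861.6 kN [governs: (ii)]; R_n/Ω = 430.8 kN.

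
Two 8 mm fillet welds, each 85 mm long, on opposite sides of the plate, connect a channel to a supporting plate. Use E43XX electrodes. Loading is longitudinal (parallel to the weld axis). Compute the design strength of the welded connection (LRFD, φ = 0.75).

φR_n ≈ 186 kN

E43XX → F_EXX = 430 MPa.
Effective throat t_e = 0.707 × 8 = 5.656 mm.
Total length L = 170 mm; A_we = 5.656 × 170 = 961.5 mm².
F_nw = 0.6 F_EXX = 0.6 × 430 = 258 MPa.
φR_n = 0.75 × 258 × 961.5 × 10⁻³ = 186.1 kN.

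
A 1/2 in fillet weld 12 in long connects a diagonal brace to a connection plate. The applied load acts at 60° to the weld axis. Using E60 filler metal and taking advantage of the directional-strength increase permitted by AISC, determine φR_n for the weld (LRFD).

φR_n ≈ 161 kip

E60XX → F_EXX = 60 ksi.
t_e = 0.707 × 0.5 = 0.3535 in; A_we = 0.3535 × 12 = 4.242 in².
Directional factor: 1.0 + 0.5 sin^1.5(60°) = 1.403.
F_nw = 0.6 × 60 × 1.403 = 50.51 ksi.
φR_n = 0.75 × 50.51 × 4.242 = 160.7 kip.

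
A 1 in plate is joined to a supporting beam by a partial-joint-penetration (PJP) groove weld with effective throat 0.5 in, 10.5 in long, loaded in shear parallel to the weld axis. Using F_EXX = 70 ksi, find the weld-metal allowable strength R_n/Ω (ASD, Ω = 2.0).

Effective throat (given) t_e = 0.5 in.
A_we = 0.5 × 10.5 = 5.25 in².
F_nw = 0.6 F_EXX = 42 ksi.
R_n/Ω = (42 × 5.25) / 2.0 = 110.2 kip.

R_n/Ω ≈ 110 kip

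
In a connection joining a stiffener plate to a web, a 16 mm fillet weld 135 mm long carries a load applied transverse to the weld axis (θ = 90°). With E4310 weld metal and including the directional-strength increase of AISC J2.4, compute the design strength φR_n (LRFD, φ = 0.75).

φR_n ≈ 443 kN

E43XX → F_EXX = 430 MPa.
t_e = 0.707 × 16 = 11.31 mm; A_we = 11.31 × 135 = 1527 mm².
Directional factor: 1.0 + 0.5 sin^1.5(90°) = 1.5.
F_nw = 0.6 × 430 × 1.5 = 387 MPa.
φR_n = 0.75 × 387 × 1527 × 10⁻³ = 443.2 kN.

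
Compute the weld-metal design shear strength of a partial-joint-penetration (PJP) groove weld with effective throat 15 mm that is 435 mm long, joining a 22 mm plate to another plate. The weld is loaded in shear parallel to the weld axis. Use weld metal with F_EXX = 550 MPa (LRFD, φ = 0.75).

Effective throat (given) t_e = 15 mm.
A_we = 15 × 435 = 6525 mm².
F_nw = 0.6 F_EXX = 330 MPa.
φR_n = 0.75 × 330 × 6525 × 10⁻³ = 1615 kN.

φR_n ≈ 1610 kN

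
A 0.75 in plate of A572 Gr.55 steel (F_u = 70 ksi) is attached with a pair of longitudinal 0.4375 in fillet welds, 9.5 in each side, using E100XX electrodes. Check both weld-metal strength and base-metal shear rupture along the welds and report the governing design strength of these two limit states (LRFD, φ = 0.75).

φR_n ≈ 264 kip (weld metal governs)

E100XX → F_EXX = 100 ksi.
t_e = 0.707 × 0.4375 = 0.3093 in; L = 19 in.
Weld metal: φR_n = 0.75 × 0.6 × 100 × 0.3093 × 19 = 264.5 kip.
Base metal (shear rupture): φR_n = 0.75 × 0.6 × 70 × 0.75 × 19 = 448.9 kip.
Governing: weld metal.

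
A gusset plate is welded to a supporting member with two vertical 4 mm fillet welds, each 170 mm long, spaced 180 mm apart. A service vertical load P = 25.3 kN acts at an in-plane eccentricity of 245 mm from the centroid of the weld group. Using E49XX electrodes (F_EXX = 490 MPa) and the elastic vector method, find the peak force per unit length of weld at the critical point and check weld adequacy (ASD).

f_max ≈ 274 N/mm; adequate

Total weld length L_w = 340 mm. Treat welds as unit-width lines.
Polar moment about centroid: J = 2[d³/12 + d(b/2)²] = 2[170³/12 + 170×90²] = 3573000 mm³.
Direct shear f_v = P/L_w = 25.3×10³ / 340 = 74.41 N/mm (vertical).
Torsion M = P·e = 25.3×10³ × 245 = 6198500 N·mm.
Critical point at (x, y) = (90, 85) from centroid. f_tx = M·y/J = 147.5 N/mm; f_ty = M·x/J = 156.1 N/mm.
Resultant f_max = √[f_tx² + (f_v + f_ty)²] = √[147.5² + (74.41 + 156.1)²] = 273.7 N/mm.
Capacity per unit length: r_n/Ω = (1/2.0) × 0.6 × 490 × (0.707 × 4) = 415.7 N/mm.
273.7 ≤ 415.7 → adequate.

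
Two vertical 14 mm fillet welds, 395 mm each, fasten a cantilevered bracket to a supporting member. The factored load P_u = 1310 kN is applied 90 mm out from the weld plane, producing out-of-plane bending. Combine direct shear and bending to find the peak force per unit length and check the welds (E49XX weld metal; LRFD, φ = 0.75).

E49XX → F_EXX = 490 MPa.
L_w = 2 × 395 = 790 mm; section modulus (unit throat) S = 2 × L²/6 = 52010 mm².
Direct shear f_v = P/L_w = 1310×10³/790 = 1658 N/mm.
Moment M = P × e = 1310×10³ × 90 = 117900000 N·mm; bending f_b = M/S = 2267 N/mm.
f_max = √(f_v² + f_b²) = √(1658² + 2267²) = 2809 N/mm.
φr_n = 0.75 × 0.6 × 490 × (0.707 × 14) = 2183 N/mm → NOT adequate.

f_max ≈ 2810 N/mm; NOT adequate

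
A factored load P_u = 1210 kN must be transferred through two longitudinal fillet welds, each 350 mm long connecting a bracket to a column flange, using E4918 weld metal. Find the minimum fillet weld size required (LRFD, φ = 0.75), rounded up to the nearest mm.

w = 12 mm

E49XX → F_EXX = 490 MPa.
Total weld length L = 700 mm.
Required throat t_e = P_u / (φ × 0.6 F_EXX × L) = 1210 / (0.75 × 0.6 × 490 × 700 × 10⁻³) = 7.839 mm.
Required leg w = t_e / 0.707 = 11.09 mm → use 12 mm.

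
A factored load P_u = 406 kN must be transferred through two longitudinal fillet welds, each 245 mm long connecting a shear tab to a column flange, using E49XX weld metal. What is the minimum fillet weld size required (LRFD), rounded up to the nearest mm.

w = 6 mm

E49XX → F_EXX = 490 MPa.
Total weld length L = 490 mm.
Required throat t_e = P_u / (φ × 0.6 F_EXX × L) = 406 / (0.75 × 0.6 × 490 × 490 × 10⁻³) = 3.758 mm.
Required leg w = t_e / 0.707 = 5.315 mm → use 6 mm.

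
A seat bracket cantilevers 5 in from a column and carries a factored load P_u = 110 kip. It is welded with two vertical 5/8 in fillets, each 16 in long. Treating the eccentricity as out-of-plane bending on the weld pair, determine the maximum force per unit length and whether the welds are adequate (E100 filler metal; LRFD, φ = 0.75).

E100XX → F_EXX = 100 ksi.
L_w = 2 × 16 = 32 in; section modulus (unit throat) S = 2 × L²/6 = 85.33 in².
Direct shear f_v = P/L_w = 110/32 = 3.438 kip/in.
Moment M = P × e = 110 × 5 = 550 kip·in; bending f_b = M/S = 6.445 kip/in.
f_max = √(f_v² + f_b²) = √(3.438² + 6.445²) = 7.305 kip/in.
φr_n = 0.75 × 0.6 × 100 × (0.707 × 0.625) = 19.88 kip/in → adequate.

f_max ≈ 7.3 kip/in; adequate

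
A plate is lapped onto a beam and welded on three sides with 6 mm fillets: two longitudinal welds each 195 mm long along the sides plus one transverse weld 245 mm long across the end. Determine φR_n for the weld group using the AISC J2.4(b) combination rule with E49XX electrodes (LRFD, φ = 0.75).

φR_n ≈ 654 kN

E49XX → F_EXX = 490 MPa.
t_e = 0.707 × 6 = 4.242 mm.
R_nwl = 0.6 × 490 × 4.242 × 390 × 10⁻³ = 486.4 kN (longitudinal, 2 welds).
R_nwt = 0.6 × 490 × 4.242 × 245 × 10⁻³ = 305.6 kN (transverse, base value).
(i) R_nwl + R_nwt = 791.9 kN; (ii) 0.85 R_nwl + 1.5 R_nwt = 871.8 kN.
R_n = max = 871.8 kN [governs: (ii)]; φR_n = 653.8 kN.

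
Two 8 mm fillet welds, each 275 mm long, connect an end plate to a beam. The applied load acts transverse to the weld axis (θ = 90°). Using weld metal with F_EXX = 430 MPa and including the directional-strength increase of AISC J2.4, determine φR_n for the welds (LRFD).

φR_n ≈ 903 kN

t_e = 0.707 × 8 = 5.656 mm; A_we = 5.656 × 550 = 3111 mm².
Directional factor: 1.0 + 0.5 sin^1.5(90°) = 1.5.
F_nw = 0.6 × 430 × 1.5 = 387 MPa.
φR_n = 0.75 × 387 × 3111 × 10⁻³ = 902.9 kN.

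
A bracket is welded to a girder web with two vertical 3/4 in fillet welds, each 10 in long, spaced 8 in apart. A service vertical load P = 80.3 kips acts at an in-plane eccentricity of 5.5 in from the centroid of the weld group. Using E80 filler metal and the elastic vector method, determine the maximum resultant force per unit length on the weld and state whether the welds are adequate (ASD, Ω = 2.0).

E80XX → F_EXX = 80 ksi.
Total weld length L_w = 20 in. Treat welds as unit-width lines.
Polar moment about centroid: J = 2[d³/12 + d(b/2)²] = 2[10³/12 + 10×4²] = 486.7 in³.
Direct shear f_v = P/L_w = 80.3 / 20 = 4.015 kip/in (vertical).
Torsion M = P·e = 80.3 × 5.5 = 441.65 kip·in.
Critical point at (x, y) = (4, 5) from centroid. f_tx = M·y/J = 4.538 kip/in; f_ty = M·x/J = 3.63 kip/in.
Resultant f_max = √[f_tx² + (f_v + f_ty)²] = √[4.538² + (4.015 + 3.63)²] = 8.89 kip/in.
Capacity per unit length: r_n/Ω = (1/2.0) × 0.6 × 80 × (0.707 × 0.75) = 12.73 kip/in.
8.89 ≤ 12.73 → adequate.

f_max ≈ 8.89 kip/in; adequate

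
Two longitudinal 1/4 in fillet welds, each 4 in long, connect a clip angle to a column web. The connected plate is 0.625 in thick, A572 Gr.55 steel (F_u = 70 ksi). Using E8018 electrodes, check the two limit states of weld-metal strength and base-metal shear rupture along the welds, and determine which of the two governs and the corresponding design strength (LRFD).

φR_n ≈ 50.9 kip (weld metal governs)

E80XX → F_EXX = 80 ksi.
t_e = 0.707 × 0.25 = 0.1767 in; L = 8 in.
Weld metal: φR_n = 0.75 × 0.6 × 80 × 0.1767 × 8 = 50.9 kip.
Base metal (shear rupture): φR_n = 0.75 × 0.6 × 70 × 0.625 × 8 = 157.5 kip.
Governing: weld metal.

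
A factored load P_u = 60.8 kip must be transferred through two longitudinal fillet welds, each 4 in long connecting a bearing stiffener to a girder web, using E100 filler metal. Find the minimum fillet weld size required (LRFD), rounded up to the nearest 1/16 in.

E100XX → F_EXX = 100 ksi.
Total weld length L = 8 in.
Required throat t_e = P_u / (φ × 0.6 F_EXX × L) = 60.8 / (0.75 × 0.6 × 100 × 8) = 0.1689 in.
Required leg w = t_e / 0.707 = 0.2389 in → use 1/4 in.

w = 1/4 in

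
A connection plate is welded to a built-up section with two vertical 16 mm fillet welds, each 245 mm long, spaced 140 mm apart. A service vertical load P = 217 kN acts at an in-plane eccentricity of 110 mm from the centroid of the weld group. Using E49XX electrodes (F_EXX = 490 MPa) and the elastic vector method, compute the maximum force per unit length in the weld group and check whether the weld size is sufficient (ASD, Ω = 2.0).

Total weld length L_w = 490 mm. Treat welds as unit-width lines.
Polar moment about centroid: J = 2[d³/12 + d(b/2)²] = 2[245³/12 + 245×70²] = 4852000 mm³.
Direct shear f_v = P/L_w = 217×10³ / 490 = 442.9 N/mm (vertical).
Torsion M = P·e = 217×10³ × 110 = 23870000 N·mm.
Critical point at (x, y) = (70, 122.5) from centroid. f_tx = M·y/J = 602.7 N/mm; f_ty = M·x/J = 344.4 N/mm.
Resultant f_max = √[f_tx² + (f_v + f_ty)²] = √[602.7² + (442.9 + 344.4)²] = 991.4 N/mm.
Capacity per unit length: r_n/Ω = (1/2.0) × 0.6 × 490 × (0.707 × 16) = 1663 N/mm.
991.4 ≤ 1663 → adequate.

f_max ≈ 991 N/mm; adequate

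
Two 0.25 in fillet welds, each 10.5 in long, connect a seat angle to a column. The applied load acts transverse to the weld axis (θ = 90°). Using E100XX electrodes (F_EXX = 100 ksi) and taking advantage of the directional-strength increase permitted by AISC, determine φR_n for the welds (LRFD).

φR_n ≈ 251 kips

t_e = 0.707 × 0.25 = 0.1767 in; A_we = 0.1767 × 21 = 3.712 in².
Directional factor: 1.0 + 0.5 sin^1.5(90°) = 1.5.
F_nw = 0.6 × 100 × 1.5 = 90 ksi.
φR_n = 0.75 × 90 × 3.712 = 250.5 kips.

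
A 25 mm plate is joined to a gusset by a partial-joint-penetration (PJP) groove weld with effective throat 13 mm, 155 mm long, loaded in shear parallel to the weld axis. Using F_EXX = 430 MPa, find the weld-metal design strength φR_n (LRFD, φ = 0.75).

Effective throat (given) t_e = 13 mm.
A_we = 13 × 155 = 2015 mm².
F_nw = 0.6 F_EXX = 258 MPa.
φR_n = 0.75 × 258 × 2015 × 10⁻³ = 389.9 kN.

φR_n ≈ 390 kN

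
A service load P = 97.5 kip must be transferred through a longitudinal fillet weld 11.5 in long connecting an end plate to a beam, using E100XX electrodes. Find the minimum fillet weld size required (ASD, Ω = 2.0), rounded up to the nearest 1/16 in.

E100XX → F_EXX = 100 ksi.
Total weld length L = 11.5 in.
Required throat t_e = P × Ω / (0.6 F_EXX × L) = 97.5 × 2.0 / (0.6 × 100 × 11.5) = 0.2826 in.
Required leg w = t_e / 0.707 = 0.3997 in → use 7/16 in.

w = 7/16 in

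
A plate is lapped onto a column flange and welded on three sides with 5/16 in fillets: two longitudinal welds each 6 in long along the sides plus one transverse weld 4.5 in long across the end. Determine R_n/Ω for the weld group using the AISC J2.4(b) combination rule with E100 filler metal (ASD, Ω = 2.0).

E100XX → F_EXX = 100 ksi.
t_e = 0.707 × 0.3125 = 0.2209 in.
R_nwl = 0.6 × 100 × 0.2209 × 12 = 159.1 kips (longitudinal, 2 welds).
R_nwt = 0.6 × 100 × 0.2209 × 4.5 = 59.65 kips (transverse, base value).
(i) R_nwl + R_nwt = 218.7 kips; (ii) 0.85 R_nwl + 1.5 R_nwt = 224.7 kips.
R_n = max = 224.7 kips [governs: (ii)]; R_n/Ω = 112.3 kips.

R_n/Ω ≈ 112 kips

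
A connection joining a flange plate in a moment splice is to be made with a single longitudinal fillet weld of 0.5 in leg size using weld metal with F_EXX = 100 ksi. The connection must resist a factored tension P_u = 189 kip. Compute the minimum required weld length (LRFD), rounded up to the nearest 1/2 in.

Throat t_e = 0.707 × 0.5 = 0.3535 in.
φr_n = 0.75 × 0.6 × 100 × 0.3535 = 15.91 kip/in.
L_req = P_u / φr_n = 189 / 15.91 = 11.88 in total.
Round up → use L = 12 in.

L = 12 in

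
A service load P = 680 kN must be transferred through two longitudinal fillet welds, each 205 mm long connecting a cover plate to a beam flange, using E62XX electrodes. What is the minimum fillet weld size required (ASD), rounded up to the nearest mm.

w = 13 mm

E62XX → F_EXX = 620 MPa.
Total weld length L = 410 mm.
Required throat t_e = P × Ω / (0.6 F_EXX × L) = 680 × 2.0 / (0.6 × 620 × 410 × 10⁻³) = 8.917 mm.
Required leg w = t_e / 0.707 = 12.61 mm → use 13 mm.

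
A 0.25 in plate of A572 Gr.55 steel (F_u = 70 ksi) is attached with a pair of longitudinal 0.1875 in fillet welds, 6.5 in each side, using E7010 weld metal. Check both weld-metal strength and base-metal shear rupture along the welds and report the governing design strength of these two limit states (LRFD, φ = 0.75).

φR_n ≈ 54.3 kips (weld metal governs)

E70XX → F_EXX = 70 ksi.
t_e = 0.707 × 0.1875 = 0.1326 in; L = 13 in.
Weld metal: φR_n = 0.75 × 0.6 × 70 × 0.1326 × 13 = 54.28 kips.
Base metal (shear rupture): φR_n = 0.75 × 0.6 × 70 × 0.25 × 13 = 102.4 kips.
Governing: weld metal.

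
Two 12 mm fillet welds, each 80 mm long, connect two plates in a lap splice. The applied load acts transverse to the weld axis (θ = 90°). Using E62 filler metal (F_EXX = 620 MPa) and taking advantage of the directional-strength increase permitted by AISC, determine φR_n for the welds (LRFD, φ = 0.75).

φR_n ≈ 568 kN

t_e = 0.707 × 12 = 8.484 mm; A_we = 8.484 × 160 = 1357 mm².
Directional factor: 1.0 + 0.5 sin^1.5(90°) = 1.5.
F_nw = 0.6 × 620 × 1.5 = 558 MPa.
φR_n = 0.75 × 558 × 1357 × 10⁻³ = 568.1 kN.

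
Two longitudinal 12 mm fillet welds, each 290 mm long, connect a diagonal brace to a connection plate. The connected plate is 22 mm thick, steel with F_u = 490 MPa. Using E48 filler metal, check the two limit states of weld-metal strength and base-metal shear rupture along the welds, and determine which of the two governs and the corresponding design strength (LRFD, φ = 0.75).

E48XX → F_EXX = 480 MPa.
t_e = 0.707 × 12 = 8.484 mm; L = 580 mm.
Weld metal: φR_n = 0.75 × 0.6 × 480 × 8.484 × 580 × 10⁻³ = 1063 kN.
Base metal (shear rupture): φR_n = 0.75 × 0.6 × 490 × 22 × 580 × 10⁻³ = 2814 kN.
Governing: weld metal.

φR_n ≈ 1060 kN (weld metal governs)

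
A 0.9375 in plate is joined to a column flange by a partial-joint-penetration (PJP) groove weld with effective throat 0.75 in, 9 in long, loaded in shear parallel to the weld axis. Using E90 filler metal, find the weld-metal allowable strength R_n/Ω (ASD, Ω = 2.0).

R_n/Ω ≈ 182 kip

E90XX → F_EXX = 90 ksi.
Effective throat (given) t_e = 0.75 in.
A_we = 0.75 × 9 = 6.75 in².
F_nw = 0.6 F_EXX = 54 ksi.
R_n/Ω = (54 × 6.75) / 2.0 = 182.2 kip.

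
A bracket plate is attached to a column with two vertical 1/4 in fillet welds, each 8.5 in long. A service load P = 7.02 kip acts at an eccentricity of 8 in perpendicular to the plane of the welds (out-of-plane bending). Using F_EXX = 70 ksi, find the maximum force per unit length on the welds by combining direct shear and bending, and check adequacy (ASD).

L_w = 2 × 8.5 = 17 in; section modulus (unit throat) S = 2 × L²/6 = 24.08 in².
Direct shear f_v = P/L_w = 7.02/17 = 0.4129 kip/in.
Moment M = P × e = 7.02 × 8 = 56.16 kip·in; bending f_b = M/S = 2.332 kip/in.
f_max = √(f_v² + f_b²) = √(0.4129² + 2.332²) = 2.368 kip/in.
r_n/Ω = (1/2.0) × 0.6 × 70 × (0.707 × 0.25) = 3.712 kip/in → adequate.

f_max ≈ 2.37 kip/in; adequate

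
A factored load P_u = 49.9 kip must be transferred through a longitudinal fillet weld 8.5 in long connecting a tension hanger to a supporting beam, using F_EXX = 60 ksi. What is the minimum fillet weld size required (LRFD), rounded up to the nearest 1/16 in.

Total weld length L = 8.5 in.
Required throat t_e = P_u / (φ × 0.6 F_EXX × L) = 49.9 / (0.75 × 0.6 × 60 × 8.5) = 0.2174 in.
Required leg w = t_e / 0.707 = 0.3075 in → use 5/16 in.

w = 5/16 in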